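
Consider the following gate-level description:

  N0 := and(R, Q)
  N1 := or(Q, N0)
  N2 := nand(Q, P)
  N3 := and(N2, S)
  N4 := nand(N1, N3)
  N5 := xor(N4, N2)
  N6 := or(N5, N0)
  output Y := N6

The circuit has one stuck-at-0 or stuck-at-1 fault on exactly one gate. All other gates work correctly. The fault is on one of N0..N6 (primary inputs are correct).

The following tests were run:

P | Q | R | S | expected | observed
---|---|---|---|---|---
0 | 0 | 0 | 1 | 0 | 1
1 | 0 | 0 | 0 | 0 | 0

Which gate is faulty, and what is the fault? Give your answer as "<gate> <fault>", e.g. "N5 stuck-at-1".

Fault-free values for test 1 (P=0, Q=0, R=0, S=1): N0=0, N1=0, N2=1, N3=1, N4=1, N5=0, N6=0, giving Y=0. Observed 1.
Test 1: faults giving observed 1 are {N0 stuck-at-1, N1 stuck-at-1, N2 stuck-at-0, N4 stuck-at-0, N5 stuck-at-1, N6 stuck-at-1}.
Test 2 (P=1, Q=0, R=0, S=0): fault-free N0=0, N1=0, N2=1, N3=0, N4=1, N5=0, N6=0 → 0; observed 0. Eliminates N0 stuck-at-1, N2 stuck-at-0, N4 stuck-at-0, N5 stuck-at-1, N6 stuck-at-1.
Only N1 stuck-at-1 is consistent with every test.

N1 stuck-at-1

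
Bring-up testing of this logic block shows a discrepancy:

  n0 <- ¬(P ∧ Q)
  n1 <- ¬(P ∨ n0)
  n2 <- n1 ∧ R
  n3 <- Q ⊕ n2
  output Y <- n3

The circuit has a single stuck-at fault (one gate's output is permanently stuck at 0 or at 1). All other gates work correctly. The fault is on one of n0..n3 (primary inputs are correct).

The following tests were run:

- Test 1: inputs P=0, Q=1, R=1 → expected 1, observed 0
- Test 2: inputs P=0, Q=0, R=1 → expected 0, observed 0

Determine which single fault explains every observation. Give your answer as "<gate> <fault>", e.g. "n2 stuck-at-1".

Fault-free values for test 1 (P=0, Q=1, R=1): n0=1, n1=0, n2=0, n3=1, giving Y=1. Observed 0.
Test 1: faults giving observed 0 are {n0 stuck-at-0, n1 stuck-at-1, n2 stuck-at-1, n3 stuck-at-0}.
Test 2 (P=0, Q=0, R=1): fault-free n0=1, n1=0, n2=0, n3=0 → 0; observed 0. Eliminates n0 stuck-at-0, n1 stuck-at-1, n2 stuck-at-1.
Only n3 stuck-at-0 is consistent with every test.

n3 stuck-at-0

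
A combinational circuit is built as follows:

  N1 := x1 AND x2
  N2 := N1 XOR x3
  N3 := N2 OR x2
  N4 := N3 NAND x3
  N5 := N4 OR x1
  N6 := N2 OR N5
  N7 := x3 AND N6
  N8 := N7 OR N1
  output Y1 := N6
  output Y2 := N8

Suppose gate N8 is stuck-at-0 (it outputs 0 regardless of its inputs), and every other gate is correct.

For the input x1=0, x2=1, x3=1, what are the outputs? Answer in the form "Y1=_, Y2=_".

Y1=1, Y2=0

Propagate with N8 forced: N1=0, N2=1, N3=1, N4=0, N5=0, N6=1, N7=1, N8=0 [stuck-at-0].
So the outputs are Y1=1, Y2=0. (Without the fault they would be Y1=1, Y2=1.)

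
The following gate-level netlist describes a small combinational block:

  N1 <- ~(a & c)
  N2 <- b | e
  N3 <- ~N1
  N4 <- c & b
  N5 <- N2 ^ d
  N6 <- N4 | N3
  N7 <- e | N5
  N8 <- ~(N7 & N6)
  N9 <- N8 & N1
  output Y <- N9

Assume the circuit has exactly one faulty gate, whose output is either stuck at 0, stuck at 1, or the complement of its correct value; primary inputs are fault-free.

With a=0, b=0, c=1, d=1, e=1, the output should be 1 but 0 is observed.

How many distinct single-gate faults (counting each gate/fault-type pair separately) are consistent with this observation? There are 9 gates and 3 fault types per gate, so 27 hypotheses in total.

Fault-free: N1=1, N2=1, N3=0, N4=0, N5=0, N6=0, N7=1, N8=1, N9=1 → 1. Observed 0.
  N1: stuck-at-0, inverted output ✓; others ✗
  N2: none of the 3 fault types match ✗
  N3: stuck-at-1, inverted output ✓; others ✗
  N4: stuck-at-1, inverted output ✓; others ✗
  N5: none of the 3 fault types match ✗
  N6: stuck-at-1, inverted output ✓; others ✗
  N7: none of the 3 fault types match ✗
  N8: stuck-at-0, inverted output ✓; others ✗
  N9: stuck-at-0, inverted output ✓; others ✗
Consistent faults: {N1 stuck-at-0, N1 inverted output, N3 stuck-at-1, N3 inverted output, N4 stuck-at-1, N4 inverted output, N6 stuck-at-1, N6 inverted output, N8 stuck-at-0, N8 inverted output, N9 stuck-at-0, N9 inverted output} — 12 in all.

12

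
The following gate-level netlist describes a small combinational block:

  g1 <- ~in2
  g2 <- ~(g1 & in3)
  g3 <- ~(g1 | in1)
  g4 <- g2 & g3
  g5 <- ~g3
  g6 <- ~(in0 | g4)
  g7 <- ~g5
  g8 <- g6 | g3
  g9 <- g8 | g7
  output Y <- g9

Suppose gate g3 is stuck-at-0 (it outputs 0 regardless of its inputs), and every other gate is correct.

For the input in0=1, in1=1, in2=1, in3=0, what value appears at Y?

0

Propagate with g3 forced: g1=0, g2=1, g3=0 [stuck-at-0], g4=0, g5=1, g6=0, g7=0, g8=0, g9=0.
So Y = 0. (Same as the fault-free value — the fault is masked on this input.)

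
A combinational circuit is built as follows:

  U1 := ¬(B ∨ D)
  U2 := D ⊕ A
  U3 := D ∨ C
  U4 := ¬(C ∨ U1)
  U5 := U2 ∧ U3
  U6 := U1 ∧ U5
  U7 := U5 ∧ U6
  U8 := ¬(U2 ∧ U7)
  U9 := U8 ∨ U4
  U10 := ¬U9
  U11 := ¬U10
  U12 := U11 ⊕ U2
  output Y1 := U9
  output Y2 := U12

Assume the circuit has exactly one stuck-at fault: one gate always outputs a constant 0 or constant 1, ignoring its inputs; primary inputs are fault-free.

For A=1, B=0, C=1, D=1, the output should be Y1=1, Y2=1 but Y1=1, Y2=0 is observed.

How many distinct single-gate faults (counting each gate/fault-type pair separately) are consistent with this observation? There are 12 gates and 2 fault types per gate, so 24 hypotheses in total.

Fault-free: U1=0, U2=0, U3=1, U4=0, U5=0, U6=0, U7=0, U8=1, U9=1, U10=0, U11=1, U12=1 → Y1=1, Y2=1. Observed Y1=1, Y2=0.
  U1: none of the 2 fault types match ✗
  U2: stuck-at-1 ✓; others ✗
  U3: none of the 2 fault types match ✗
  U4: none of the 2 fault types match ✗
  U5: none of the 2 fault types match ✗
  U6: none of the 2 fault types match ✗
  U7: none of the 2 fault types match ✗
  U8: none of the 2 fault types match ✗
  U9: none of the 2 fault types match ✗
  U10: stuck-at-1 ✓; others ✗
  U11: stuck-at-0 ✓; others ✗
  U12: stuck-at-0 ✓; others ✗
Consistent faults: {U2 stuck-at-1, U10 stuck-at-1, U11 stuck-at-0, U12 stuck-at-0} — 4 in all.

4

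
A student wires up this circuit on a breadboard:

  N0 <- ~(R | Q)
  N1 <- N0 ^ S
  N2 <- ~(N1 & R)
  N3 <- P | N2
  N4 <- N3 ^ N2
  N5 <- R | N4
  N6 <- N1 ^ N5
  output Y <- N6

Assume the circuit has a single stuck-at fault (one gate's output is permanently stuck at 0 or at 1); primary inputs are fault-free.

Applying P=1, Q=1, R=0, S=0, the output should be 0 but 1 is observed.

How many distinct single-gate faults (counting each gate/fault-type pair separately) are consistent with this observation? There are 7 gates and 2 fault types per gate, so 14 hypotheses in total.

Fault-free: N0=0, N1=0, N2=1, N3=1, N4=0, N5=0, N6=0 → 0. Observed 1.
  N0 stuck-at-0: output 0 ✗
  N0 stuck-at-1: output 1 ✓
  N1 stuck-at-0: output 0 ✗
  N1 stuck-at-1: output 1 ✓
  N2 stuck-at-0: output 1 ✓
  N2 stuck-at-1: output 0 ✗
  N3 stuck-at-0: output 1 ✓
  N3 stuck-at-1: output 0 ✗
  N4 stuck-at-0: output 0 ✗
  N4 stuck-at-1: output 1 ✓
  N5 stuck-at-0: output 0 ✗
  N5 stuck-at-1: output 1 ✓
  N6 stuck-at-0: output 0 ✗
  N6 stuck-at-1: output 1 ✓
Consistent faults: {N0 stuck-at-1, N1 stuck-at-1, N2 stuck-at-0, N3 stuck-at-0, N4 stuck-at-1, N5 stuck-at-1, N6 stuck-at-1} — 7 in all.

7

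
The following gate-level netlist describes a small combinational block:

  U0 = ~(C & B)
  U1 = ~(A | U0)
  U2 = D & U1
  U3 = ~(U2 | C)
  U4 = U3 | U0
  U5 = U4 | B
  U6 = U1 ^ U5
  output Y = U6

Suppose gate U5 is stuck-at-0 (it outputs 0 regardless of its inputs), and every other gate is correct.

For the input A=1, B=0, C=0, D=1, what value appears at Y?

0

Propagate with U5 forced: U0=1, U1=0, U2=0, U3=1, U4=1, U5=0 [stuck-at-0], U6=0.
So Y = 0. (Without the fault it would be 1.)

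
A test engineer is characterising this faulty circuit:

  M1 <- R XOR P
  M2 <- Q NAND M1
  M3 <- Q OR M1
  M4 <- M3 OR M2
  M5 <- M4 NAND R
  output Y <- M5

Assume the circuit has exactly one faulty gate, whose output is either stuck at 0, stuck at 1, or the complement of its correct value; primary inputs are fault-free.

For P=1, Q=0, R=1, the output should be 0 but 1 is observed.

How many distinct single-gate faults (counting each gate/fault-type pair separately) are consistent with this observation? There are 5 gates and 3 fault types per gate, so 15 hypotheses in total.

Fault-free: M1=0, M2=1, M3=0, M4=1, M5=0 → 0. Observed 1.
  M1: none of the 3 fault types match ✗
  M2: stuck-at-0, inverted output ✓; others ✗
  M3: none of the 3 fault types match ✗
  M4: stuck-at-0, inverted output ✓; others ✗
  M5: stuck-at-1, inverted output ✓; others ✗
Consistent faults: {M2 stuck-at-0, M2 inverted output, M4 stuck-at-0, M4 inverted output, M5 stuck-at-1, M5 inverted output} — 6 in all.

6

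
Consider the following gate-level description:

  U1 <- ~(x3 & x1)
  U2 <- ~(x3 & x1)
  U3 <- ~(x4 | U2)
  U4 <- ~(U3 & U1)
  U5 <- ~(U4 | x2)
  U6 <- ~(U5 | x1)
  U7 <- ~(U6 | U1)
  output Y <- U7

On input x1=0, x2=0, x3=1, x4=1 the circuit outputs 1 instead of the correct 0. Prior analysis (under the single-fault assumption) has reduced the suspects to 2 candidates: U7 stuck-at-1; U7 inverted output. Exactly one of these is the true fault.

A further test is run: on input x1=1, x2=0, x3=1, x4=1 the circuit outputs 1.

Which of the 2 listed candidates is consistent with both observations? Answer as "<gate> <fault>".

Evaluate each candidate on input x1=1, x2=0, x3=1, x4=1:
  U7 stuck-at-1: U1=0, U2=0, U3=0, U4=1, U5=0, U6=0, U7=1 [stuck-at-1] → 1 — matches
  U7 inverted output: U1=0, U2=0, U3=0, U4=1, U5=0, U6=0, U7=0 [inverted output] → 0 — eliminated
Only U7 stuck-at-1 reproduces the observed 1.

U7 stuck-at-1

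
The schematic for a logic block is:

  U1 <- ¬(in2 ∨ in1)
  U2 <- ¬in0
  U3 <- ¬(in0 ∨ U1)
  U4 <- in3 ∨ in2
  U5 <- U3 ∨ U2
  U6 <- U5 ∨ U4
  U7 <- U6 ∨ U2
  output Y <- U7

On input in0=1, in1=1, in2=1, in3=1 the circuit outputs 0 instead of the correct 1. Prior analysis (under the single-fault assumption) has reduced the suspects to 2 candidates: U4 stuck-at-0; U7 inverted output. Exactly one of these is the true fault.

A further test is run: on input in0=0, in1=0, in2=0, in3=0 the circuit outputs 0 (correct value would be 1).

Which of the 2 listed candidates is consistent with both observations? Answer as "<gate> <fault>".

U7 inverted output

Evaluate each candidate on input in0=0, in1=0, in2=0, in3=0:
  U4 stuck-at-0: U1=1, U2=1, U3=0, U4=0 [stuck-at-0], U5=1, U6=1, U7=1 → 1 — eliminated
  U7 inverted output: U1=1, U2=1, U3=0, U4=0, U5=1, U6=1, U7=0 [inverted output] → 0 — matches
Only U7 inverted output reproduces the observed 0.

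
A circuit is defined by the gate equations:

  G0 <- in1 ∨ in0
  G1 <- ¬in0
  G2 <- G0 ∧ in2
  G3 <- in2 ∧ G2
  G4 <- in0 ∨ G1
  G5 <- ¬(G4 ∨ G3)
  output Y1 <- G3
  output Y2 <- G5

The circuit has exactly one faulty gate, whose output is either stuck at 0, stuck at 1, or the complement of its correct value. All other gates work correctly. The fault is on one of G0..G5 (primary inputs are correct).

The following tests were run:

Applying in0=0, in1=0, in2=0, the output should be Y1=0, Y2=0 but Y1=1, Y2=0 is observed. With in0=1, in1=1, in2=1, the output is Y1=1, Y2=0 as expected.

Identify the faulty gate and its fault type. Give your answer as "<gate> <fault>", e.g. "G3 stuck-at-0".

G3 stuck-at-1

Fault-free values for test 1 (in0=0, in1=0, in2=0): G0=0, G1=1, G2=0, G3=0, G4=1, G5=0, giving Y1=0, Y2=0. Observed Y1=1, Y2=0.
Test 1: faults giving observed Y1=1, Y2=0 are {G3 stuck-at-1, G3 inverted output}.
Test 2 (in0=1, in1=1, in2=1): fault-free G0=1, G1=0, G2=1, G3=1, G4=1, G5=0 → Y1=1, Y2=0; observed Y1=1, Y2=0. Eliminates G3 inverted output.
Only G3 stuck-at-1 is consistent with every test.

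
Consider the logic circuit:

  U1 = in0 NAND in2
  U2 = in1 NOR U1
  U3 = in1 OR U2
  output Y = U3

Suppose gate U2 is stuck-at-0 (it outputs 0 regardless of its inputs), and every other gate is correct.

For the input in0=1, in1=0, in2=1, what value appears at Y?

0

Propagate with U2 forced: U1=0, U2=0 [stuck-at-0], U3=0.
So Y = 0. (Without the fault it would be 1.)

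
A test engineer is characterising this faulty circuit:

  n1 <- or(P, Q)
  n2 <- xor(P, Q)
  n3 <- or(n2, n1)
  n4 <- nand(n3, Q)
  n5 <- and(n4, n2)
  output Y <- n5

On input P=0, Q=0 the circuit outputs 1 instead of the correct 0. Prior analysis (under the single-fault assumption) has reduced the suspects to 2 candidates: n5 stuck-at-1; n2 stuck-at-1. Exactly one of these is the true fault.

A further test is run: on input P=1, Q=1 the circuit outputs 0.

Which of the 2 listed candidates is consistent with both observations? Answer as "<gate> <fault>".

Evaluate each candidate on input P=1, Q=1:
  n5 stuck-at-1: n1=1, n2=0, n3=1, n4=0, n5=1 [stuck-at-1] → 1 — eliminated
  n2 stuck-at-1: n1=1, n2=1 [stuck-at-1], n3=1, n4=0, n5=0 → 0 — matches
Only n2 stuck-at-1 reproduces the observed 0.

n2 stuck-at-1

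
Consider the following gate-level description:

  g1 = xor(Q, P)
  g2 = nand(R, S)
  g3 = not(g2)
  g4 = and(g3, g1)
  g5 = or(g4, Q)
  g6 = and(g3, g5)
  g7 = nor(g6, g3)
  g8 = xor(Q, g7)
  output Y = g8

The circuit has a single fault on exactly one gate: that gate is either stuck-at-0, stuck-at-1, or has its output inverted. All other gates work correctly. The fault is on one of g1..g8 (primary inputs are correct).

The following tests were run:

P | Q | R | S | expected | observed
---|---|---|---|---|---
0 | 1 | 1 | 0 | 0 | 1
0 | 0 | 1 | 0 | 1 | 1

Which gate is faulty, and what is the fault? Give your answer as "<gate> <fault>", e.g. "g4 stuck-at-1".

g8 stuck-at-1

Fault-free values for test 1 (P=0, Q=1, R=1, S=0): g1=1, g2=1, g3=0, g4=0, g5=1, g6=0, g7=1, g8=0, giving Y=0. Observed 1.
Test 1: faults giving observed 1 are {g2 stuck-at-0, g2 inverted output, g3 stuck-at-1, g3 inverted output, g6 stuck-at-1, g6 inverted output, g7 stuck-at-0, g7 inverted output, g8 stuck-at-1, g8 inverted output}.
Test 2 (P=0, Q=0, R=1, S=0): fault-free g1=0, g2=1, g3=0, g4=0, g5=0, g6=0, g7=1, g8=1 → 1; observed 1. Eliminates g2 stuck-at-0, g2 inverted output, g3 stuck-at-1, g3 inverted output, g6 stuck-at-1, g6 inverted output, g7 stuck-at-0, g7 inverted output, g8 inverted output.
Only g8 stuck-at-1 is consistent with every test.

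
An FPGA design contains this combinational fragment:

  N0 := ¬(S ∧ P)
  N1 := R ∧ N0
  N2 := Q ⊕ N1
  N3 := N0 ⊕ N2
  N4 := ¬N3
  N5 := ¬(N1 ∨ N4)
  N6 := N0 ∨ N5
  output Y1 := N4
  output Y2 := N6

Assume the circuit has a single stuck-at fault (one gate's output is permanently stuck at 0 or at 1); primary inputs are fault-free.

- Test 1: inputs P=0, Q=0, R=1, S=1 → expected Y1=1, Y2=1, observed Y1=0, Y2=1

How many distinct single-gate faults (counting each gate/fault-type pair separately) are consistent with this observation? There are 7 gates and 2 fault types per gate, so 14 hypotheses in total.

4

Fault-free: N0=1, N1=1, N2=1, N3=0, N4=1, N5=0, N6=1 → Y1=1, Y2=1. Observed Y1=0, Y2=1.
  N0 stuck-at-0: output Y1=1, Y2=0 ✗
  N0 stuck-at-1: output Y1=1, Y2=1 ✗
  N1 stuck-at-0: output Y1=0, Y2=1 ✓
  N1 stuck-at-1: output Y1=1, Y2=1 ✗
  N2 stuck-at-0: output Y1=0, Y2=1 ✓
  N2 stuck-at-1: output Y1=1, Y2=1 ✗
  N3 stuck-at-0: output Y1=1, Y2=1 ✗
  N3 stuck-at-1: output Y1=0, Y2=1 ✓
  N4 stuck-at-0: output Y1=0, Y2=1 ✓
  N4 stuck-at-1: output Y1=1, Y2=1 ✗
  N5 stuck-at-0: output Y1=1, Y2=1 ✗
  N5 stuck-at-1: output Y1=1, Y2=1 ✗
  N6 stuck-at-0: output Y1=1, Y2=0 ✗
  N6 stuck-at-1: output Y1=1, Y2=1 ✗
Consistent faults: {N1 stuck-at-0, N2 stuck-at-0, N3 stuck-at-1, N4 stuck-at-0} — 4 in all.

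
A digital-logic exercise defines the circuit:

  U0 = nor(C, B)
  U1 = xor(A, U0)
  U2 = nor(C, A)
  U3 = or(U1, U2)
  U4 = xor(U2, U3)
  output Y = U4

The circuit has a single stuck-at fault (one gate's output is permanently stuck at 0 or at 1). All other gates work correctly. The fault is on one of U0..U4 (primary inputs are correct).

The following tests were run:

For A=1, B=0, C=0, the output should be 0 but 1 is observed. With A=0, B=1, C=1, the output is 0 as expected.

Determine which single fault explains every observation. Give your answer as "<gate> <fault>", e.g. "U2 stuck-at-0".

U0 stuck-at-0

Fault-free values for test 1 (A=1, B=0, C=0): U0=1, U1=0, U2=0, U3=0, U4=0, giving Y=0. Observed 1.
Test 1: faults giving observed 1 are {U0 stuck-at-0, U1 stuck-at-1, U3 stuck-at-1, U4 stuck-at-1}.
Test 2 (A=0, B=1, C=1): fault-free U0=0, U1=0, U2=0, U3=0, U4=0 → 0; observed 0. Eliminates U1 stuck-at-1, U3 stuck-at-1, U4 stuck-at-1.
Only U0 stuck-at-0 is consistent with every test.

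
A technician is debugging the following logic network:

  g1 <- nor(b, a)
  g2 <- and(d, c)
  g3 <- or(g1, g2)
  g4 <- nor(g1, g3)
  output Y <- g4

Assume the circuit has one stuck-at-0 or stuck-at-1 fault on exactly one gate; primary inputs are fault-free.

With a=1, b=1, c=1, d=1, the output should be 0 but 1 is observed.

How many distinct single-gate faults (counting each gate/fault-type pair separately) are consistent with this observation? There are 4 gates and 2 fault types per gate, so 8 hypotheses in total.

3

Fault-free: g1=0, g2=1, g3=1, g4=0 → 0. Observed 1.
  g1 stuck-at-0: output 0 ✗
  g1 stuck-at-1: output 0 ✗
  g2 stuck-at-0: output 1 ✓
  g2 stuck-at-1: output 0 ✗
  g3 stuck-at-0: output 1 ✓
  g3 stuck-at-1: output 0 ✗
  g4 stuck-at-0: output 0 ✗
  g4 stuck-at-1: output 1 ✓
Consistent faults: {g2 stuck-at-0, g3 stuck-at-0, g4 stuck-at-1} — 3 in all.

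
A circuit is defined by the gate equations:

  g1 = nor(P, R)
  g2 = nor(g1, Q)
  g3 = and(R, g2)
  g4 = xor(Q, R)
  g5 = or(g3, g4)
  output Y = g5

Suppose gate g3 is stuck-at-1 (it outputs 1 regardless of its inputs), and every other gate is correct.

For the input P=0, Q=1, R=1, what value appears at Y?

1

Propagate with g3 forced: g1=0, g2=0, g3=1 [stuck-at-1], g4=0, g5=1.
So Y = 1. (Without the fault it would be 0.)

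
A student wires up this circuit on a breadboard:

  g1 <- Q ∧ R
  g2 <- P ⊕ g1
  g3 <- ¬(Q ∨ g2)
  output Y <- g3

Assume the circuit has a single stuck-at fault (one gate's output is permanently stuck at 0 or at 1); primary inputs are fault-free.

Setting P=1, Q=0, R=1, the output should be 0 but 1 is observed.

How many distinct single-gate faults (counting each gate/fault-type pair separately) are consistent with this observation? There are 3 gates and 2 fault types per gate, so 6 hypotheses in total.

3

Fault-free: g1=0, g2=1, g3=0 → 0. Observed 1.
  g1 stuck-at-0: output 0 ✗
  g1 stuck-at-1: output 1 ✓
  g2 stuck-at-0: output 1 ✓
  g2 stuck-at-1: output 0 ✗
  g3 stuck-at-0: output 0 ✗
  g3 stuck-at-1: output 1 ✓
Consistent faults: {g1 stuck-at-1, g2 stuck-at-0, g3 stuck-at-1} — 3 in all.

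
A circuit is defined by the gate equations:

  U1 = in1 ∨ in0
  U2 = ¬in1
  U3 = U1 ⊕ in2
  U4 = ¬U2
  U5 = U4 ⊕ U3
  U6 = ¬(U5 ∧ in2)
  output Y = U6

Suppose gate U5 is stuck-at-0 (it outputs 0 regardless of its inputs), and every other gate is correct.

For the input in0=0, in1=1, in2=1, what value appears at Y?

1

Propagate with U5 forced: U1=1, U2=0, U3=0, U4=1, U5=0 [stuck-at-0], U6=1.
So Y = 1. (Without the fault it would be 0.)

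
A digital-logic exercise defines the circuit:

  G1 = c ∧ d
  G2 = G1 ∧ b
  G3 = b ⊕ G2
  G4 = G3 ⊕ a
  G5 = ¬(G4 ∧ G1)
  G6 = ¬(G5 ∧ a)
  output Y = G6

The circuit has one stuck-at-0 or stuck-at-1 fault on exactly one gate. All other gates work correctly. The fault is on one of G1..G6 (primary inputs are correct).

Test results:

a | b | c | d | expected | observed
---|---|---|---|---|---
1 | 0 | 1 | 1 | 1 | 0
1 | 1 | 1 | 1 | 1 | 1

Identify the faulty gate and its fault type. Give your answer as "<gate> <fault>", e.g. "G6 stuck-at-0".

G2 stuck-at-1

Fault-free values for test 1 (a=1, b=0, c=1, d=1): G1=1, G2=0, G3=0, G4=1, G5=0, G6=1, giving Y=1. Observed 0.
Test 1: faults giving observed 0 are {G1 stuck-at-0, G2 stuck-at-1, G3 stuck-at-1, G4 stuck-at-0, G5 stuck-at-1, G6 stuck-at-0}.
Test 2 (a=1, b=1, c=1, d=1): fault-free G1=1, G2=1, G3=0, G4=1, G5=0, G6=1 → 1; observed 1. Eliminates G1 stuck-at-0, G3 stuck-at-1, G4 stuck-at-0, G5 stuck-at-1, G6 stuck-at-0.
Only G2 stuck-at-1 is consistent with every test.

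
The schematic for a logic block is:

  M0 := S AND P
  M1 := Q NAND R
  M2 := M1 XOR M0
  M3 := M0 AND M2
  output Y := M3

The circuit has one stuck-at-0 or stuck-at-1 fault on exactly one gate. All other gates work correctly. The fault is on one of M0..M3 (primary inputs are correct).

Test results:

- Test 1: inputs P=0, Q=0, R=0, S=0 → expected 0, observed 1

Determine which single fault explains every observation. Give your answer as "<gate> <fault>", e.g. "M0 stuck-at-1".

M3 stuck-at-1

Fault-free values for test 1 (P=0, Q=0, R=0, S=0): M0=0, M1=1, M2=1, M3=0, giving Y=0. Observed 1.
Test 1: faults giving observed 1 are {M3 stuck-at-1}.
Only M3 stuck-at-1 is consistent with every test.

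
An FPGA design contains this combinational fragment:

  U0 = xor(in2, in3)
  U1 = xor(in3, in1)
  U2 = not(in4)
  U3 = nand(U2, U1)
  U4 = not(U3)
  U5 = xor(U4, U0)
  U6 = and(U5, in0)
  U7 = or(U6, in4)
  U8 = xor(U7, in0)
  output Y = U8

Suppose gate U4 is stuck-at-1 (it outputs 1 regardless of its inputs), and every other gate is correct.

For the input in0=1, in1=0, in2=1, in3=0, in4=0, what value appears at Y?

Propagate with U4 forced: U0=1, U1=0, U2=1, U3=1, U4=1 [stuck-at-1], U5=0, U6=0, U7=0, U8=1.
So Y = 1. (Without the fault it would be 0.)

1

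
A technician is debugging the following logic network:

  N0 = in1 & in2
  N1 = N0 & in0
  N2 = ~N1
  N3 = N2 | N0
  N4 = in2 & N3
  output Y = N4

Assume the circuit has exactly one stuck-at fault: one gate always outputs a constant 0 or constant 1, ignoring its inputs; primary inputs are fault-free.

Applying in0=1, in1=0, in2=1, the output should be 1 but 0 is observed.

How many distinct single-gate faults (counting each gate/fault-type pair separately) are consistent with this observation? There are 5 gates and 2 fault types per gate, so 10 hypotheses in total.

4

Fault-free: N0=0, N1=0, N2=1, N3=1, N4=1 → 1. Observed 0.
  N0 stuck-at-0: output 1 ✗
  N0 stuck-at-1: output 1 ✗
  N1 stuck-at-0: output 1 ✗
  N1 stuck-at-1: output 0 ✓
  N2 stuck-at-0: output 0 ✓
  N2 stuck-at-1: output 1 ✗
  N3 stuck-at-0: output 0 ✓
  N3 stuck-at-1: output 1 ✗
  N4 stuck-at-0: output 0 ✓
  N4 stuck-at-1: output 1 ✗
Consistent faults: {N1 stuck-at-1, N2 stuck-at-0, N3 stuck-at-0, N4 stuck-at-0} — 4 in all.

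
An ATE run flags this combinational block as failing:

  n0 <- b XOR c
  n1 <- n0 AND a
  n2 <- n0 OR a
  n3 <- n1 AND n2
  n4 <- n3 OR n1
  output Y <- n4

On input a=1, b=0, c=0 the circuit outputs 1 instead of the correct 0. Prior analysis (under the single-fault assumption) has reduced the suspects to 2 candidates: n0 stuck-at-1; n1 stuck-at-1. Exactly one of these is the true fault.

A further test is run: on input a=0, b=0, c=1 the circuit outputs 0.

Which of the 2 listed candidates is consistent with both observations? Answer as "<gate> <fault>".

n0 stuck-at-1

Evaluate each candidate on input a=0, b=0, c=1:
  n0 stuck-at-1: n0=1 [stuck-at-1], n1=0, n2=1, n3=0, n4=0 → 0 — matches
  n1 stuck-at-1: n0=1, n1=1 [stuck-at-1], n2=1, n3=1, n4=1 → 1 — eliminated
Only n0 stuck-at-1 reproduces the observed 0.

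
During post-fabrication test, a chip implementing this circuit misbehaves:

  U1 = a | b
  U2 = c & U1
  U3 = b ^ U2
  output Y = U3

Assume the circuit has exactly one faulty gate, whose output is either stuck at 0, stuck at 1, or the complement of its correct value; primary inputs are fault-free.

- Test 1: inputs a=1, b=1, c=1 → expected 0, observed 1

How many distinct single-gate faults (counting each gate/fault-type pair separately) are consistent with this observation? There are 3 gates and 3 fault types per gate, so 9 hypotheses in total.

Fault-free: U1=1, U2=1, U3=0 → 0. Observed 1.
  U1 stuck-at-0: output 1 ✓
  U1 stuck-at-1: output 0 ✗
  U1 inverted output: output 1 ✓
  U2 stuck-at-0: output 1 ✓
  U2 stuck-at-1: output 0 ✗
  U2 inverted output: output 1 ✓
  U3 stuck-at-0: output 0 ✗
  U3 stuck-at-1: output 1 ✓
  U3 inverted output: output 1 ✓
Consistent faults: {U1 stuck-at-0, U1 inverted output, U2 stuck-at-0, U2 inverted output, U3 stuck-at-1, U3 inverted output} — 6 in all.

6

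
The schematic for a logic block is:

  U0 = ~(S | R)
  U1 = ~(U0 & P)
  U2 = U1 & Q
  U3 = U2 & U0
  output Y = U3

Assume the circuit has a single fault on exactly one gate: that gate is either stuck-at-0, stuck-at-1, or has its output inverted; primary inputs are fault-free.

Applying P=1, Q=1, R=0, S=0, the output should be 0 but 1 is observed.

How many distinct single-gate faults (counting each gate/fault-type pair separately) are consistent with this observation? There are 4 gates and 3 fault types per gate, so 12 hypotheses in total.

6

Fault-free: U0=1, U1=0, U2=0, U3=0 → 0. Observed 1.
  U0 stuck-at-0: output 0 ✗
  U0 stuck-at-1: output 0 ✗
  U0 inverted output: output 0 ✗
  U1 stuck-at-0: output 0 ✗
  U1 stuck-at-1: output 1 ✓
  U1 inverted output: output 1 ✓
  U2 stuck-at-0: output 0 ✗
  U2 stuck-at-1: output 1 ✓
  U2 inverted output: output 1 ✓
  U3 stuck-at-0: output 0 ✗
  U3 stuck-at-1: output 1 ✓
  U3 inverted output: output 1 ✓
Consistent faults: {U1 stuck-at-1, U1 inverted output, U2 stuck-at-1, U2 inverted output, U3 stuck-at-1, U3 inverted output} — 6 in all.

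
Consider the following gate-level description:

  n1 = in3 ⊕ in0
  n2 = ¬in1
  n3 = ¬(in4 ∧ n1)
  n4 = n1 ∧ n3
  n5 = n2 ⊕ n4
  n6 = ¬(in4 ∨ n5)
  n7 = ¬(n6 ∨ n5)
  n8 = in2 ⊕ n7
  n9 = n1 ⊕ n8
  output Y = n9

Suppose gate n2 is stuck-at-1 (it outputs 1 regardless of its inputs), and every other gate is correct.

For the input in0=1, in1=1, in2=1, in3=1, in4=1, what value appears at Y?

1

Propagate with n2 forced: n1=0, n2=1 [stuck-at-1], n3=1, n4=0, n5=1, n6=0, n7=0, n8=1, n9=1.
So Y = 1. (Without the fault it would be 0.)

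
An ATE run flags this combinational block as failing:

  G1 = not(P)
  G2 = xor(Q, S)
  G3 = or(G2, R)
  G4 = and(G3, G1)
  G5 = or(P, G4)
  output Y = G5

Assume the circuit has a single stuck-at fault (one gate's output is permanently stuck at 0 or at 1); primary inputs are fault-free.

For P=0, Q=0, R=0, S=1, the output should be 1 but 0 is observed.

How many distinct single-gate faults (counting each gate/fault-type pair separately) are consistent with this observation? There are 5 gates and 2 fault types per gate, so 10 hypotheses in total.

5

Fault-free: G1=1, G2=1, G3=1, G4=1, G5=1 → 1. Observed 0.
  G1 stuck-at-0: output 0 ✓
  G1 stuck-at-1: output 1 ✗
  G2 stuck-at-0: output 0 ✓
  G2 stuck-at-1: output 1 ✗
  G3 stuck-at-0: output 0 ✓
  G3 stuck-at-1: output 1 ✗
  G4 stuck-at-0: output 0 ✓
  G4 stuck-at-1: output 1 ✗
  G5 stuck-at-0: output 0 ✓
  G5 stuck-at-1: output 1 ✗
Consistent faults: {G1 stuck-at-0, G2 stuck-at-0, G3 stuck-at-0, G4 stuck-at-0, G5 stuck-at-0} — 5 in all.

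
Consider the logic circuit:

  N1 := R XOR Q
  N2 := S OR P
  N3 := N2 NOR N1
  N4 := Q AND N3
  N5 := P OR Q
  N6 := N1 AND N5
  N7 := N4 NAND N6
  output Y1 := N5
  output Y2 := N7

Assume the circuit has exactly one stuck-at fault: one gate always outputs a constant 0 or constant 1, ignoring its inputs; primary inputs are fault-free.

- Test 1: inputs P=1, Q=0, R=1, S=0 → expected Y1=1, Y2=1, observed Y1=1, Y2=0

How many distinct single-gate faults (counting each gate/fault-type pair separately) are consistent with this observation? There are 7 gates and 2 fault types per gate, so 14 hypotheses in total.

2

Fault-free: N1=1, N2=1, N3=0, N4=0, N5=1, N6=1, N7=1 → Y1=1, Y2=1. Observed Y1=1, Y2=0.
  N1 stuck-at-0: output Y1=1, Y2=1 ✗
  N1 stuck-at-1: output Y1=1, Y2=1 ✗
  N2 stuck-at-0: output Y1=1, Y2=1 ✗
  N2 stuck-at-1: output Y1=1, Y2=1 ✗
  N3 stuck-at-0: output Y1=1, Y2=1 ✗
  N3 stuck-at-1: output Y1=1, Y2=1 ✗
  N4 stuck-at-0: output Y1=1, Y2=1 ✗
  N4 stuck-at-1: output Y1=1, Y2=0 ✓
  N5 stuck-at-0: output Y1=0, Y2=1 ✗
  N5 stuck-at-1: output Y1=1, Y2=1 ✗
  N6 stuck-at-0: output Y1=1, Y2=1 ✗
  N6 stuck-at-1: output Y1=1, Y2=1 ✗
  N7 stuck-at-0: output Y1=1, Y2=0 ✓
  N7 stuck-at-1: output Y1=1, Y2=1 ✗
Consistent faults: {N4 stuck-at-1, N7 stuck-at-0} — 2 in all.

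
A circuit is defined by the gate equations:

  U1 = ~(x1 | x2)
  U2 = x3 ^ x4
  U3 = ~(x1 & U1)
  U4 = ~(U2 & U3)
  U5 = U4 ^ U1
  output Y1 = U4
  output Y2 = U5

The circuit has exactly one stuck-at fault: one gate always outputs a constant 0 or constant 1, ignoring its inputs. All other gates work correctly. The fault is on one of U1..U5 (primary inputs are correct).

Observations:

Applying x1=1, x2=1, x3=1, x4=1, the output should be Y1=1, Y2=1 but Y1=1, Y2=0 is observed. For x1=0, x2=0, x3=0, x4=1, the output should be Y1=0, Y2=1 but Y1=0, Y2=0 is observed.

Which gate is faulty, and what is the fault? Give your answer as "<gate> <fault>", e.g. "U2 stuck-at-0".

Fault-free values for test 1 (x1=1, x2=1, x3=1, x4=1): U1=0, U2=0, U3=1, U4=1, U5=1, giving Y1=1, Y2=1. Observed Y1=1, Y2=0.
Test 1: faults giving observed Y1=1, Y2=0 are {U1 stuck-at-1, U5 stuck-at-0}.
Test 2 (x1=0, x2=0, x3=0, x4=1): fault-free U1=1, U2=1, U3=1, U4=0, U5=1 → Y1=0, Y2=1; observed Y1=0, Y2=0. Eliminates U1 stuck-at-1.
Only U5 stuck-at-0 is consistent with every test.

U5 stuck-at-0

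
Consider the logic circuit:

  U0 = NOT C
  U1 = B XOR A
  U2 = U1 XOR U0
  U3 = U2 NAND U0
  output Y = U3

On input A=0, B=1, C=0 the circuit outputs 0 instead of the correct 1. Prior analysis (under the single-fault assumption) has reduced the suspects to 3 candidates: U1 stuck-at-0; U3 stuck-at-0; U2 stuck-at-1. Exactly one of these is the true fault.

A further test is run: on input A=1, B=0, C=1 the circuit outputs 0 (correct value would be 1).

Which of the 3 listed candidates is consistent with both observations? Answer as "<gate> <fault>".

U3 stuck-at-0

Evaluate each candidate on input A=1, B=0, C=1:
  U1 stuck-at-0: U0=0, U1=0 [stuck-at-0], U2=0, U3=1 → 1 — eliminated
  U3 stuck-at-0: U0=0, U1=1, U2=1, U3=0 [stuck-at-0] → 0 — matches
  U2 stuck-at-1: U0=0, U1=1, U2=1 [stuck-at-1], U3=1 → 1 — eliminated
Only U3 stuck-at-0 reproduces the observed 0.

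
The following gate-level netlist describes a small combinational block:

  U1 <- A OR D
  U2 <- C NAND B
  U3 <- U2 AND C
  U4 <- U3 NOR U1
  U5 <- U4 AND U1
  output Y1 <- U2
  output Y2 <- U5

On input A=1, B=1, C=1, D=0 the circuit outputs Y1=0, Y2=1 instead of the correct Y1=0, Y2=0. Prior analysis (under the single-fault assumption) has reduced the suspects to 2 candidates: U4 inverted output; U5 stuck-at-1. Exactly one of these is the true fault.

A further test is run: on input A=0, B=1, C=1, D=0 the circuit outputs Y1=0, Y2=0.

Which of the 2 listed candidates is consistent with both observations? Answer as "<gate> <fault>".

Evaluate each candidate on input A=0, B=1, C=1, D=0:
  U4 inverted output: U1=0, U2=0, U3=0, U4=0 [inverted output], U5=0 → Y1=0, Y2=0 — matches
  U5 stuck-at-1: U1=0, U2=0, U3=0, U4=1, U5=1 [stuck-at-1] → Y1=0, Y2=1 — eliminated
Only U4 inverted output reproduces the observed Y1=0, Y2=0.

U4 inverted output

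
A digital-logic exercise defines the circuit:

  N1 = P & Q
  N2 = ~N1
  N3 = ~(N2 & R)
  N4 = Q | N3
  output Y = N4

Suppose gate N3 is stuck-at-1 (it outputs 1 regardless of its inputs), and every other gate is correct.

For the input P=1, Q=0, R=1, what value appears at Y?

Propagate with N3 forced: N1=0, N2=1, N3=1 [stuck-at-1], N4=1.
So Y = 1. (Without the fault it would be 0.)

1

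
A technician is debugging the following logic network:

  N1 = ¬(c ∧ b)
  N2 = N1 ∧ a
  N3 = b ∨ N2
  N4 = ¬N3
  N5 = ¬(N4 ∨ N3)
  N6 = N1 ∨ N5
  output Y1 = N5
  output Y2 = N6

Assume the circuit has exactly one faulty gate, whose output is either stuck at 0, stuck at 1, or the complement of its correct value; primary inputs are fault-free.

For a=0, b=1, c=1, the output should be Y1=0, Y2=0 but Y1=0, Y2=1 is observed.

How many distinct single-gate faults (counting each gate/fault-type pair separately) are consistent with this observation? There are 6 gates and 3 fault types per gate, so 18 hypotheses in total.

Fault-free: N1=0, N2=0, N3=1, N4=0, N5=0, N6=0 → Y1=0, Y2=0. Observed Y1=0, Y2=1.
  N1: stuck-at-1, inverted output ✓; others ✗
  N2: none of the 3 fault types match ✗
  N3: none of the 3 fault types match ✗
  N4: none of the 3 fault types match ✗
  N5: none of the 3 fault types match ✗
  N6: stuck-at-1, inverted output ✓; others ✗
Consistent faults: {N1 stuck-at-1, N1 inverted output, N6 stuck-at-1, N6 inverted output} — 4 in all.

4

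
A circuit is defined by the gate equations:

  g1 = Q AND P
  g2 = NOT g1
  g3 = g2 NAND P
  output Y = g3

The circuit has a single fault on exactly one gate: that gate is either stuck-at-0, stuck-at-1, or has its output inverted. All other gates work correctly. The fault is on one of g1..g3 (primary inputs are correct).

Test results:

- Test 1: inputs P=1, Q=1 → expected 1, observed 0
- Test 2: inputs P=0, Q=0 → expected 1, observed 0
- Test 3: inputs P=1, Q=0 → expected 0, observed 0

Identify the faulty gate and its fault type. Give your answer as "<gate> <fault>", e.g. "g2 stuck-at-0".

Fault-free values for test 1 (P=1, Q=1): g1=1, g2=0, g3=1, giving Y=1. Observed 0.
Test 1: faults giving observed 0 are {g1 stuck-at-0, g1 inverted output, g2 stuck-at-1, g2 inverted output, g3 stuck-at-0, g3 inverted output}.
Test 2 (P=0, Q=0): fault-free g1=0, g2=1, g3=1 → 1; observed 0. Eliminates g1 stuck-at-0, g1 inverted output, g2 stuck-at-1, g2 inverted output.
Test 3 (P=1, Q=0): fault-free g1=0, g2=1, g3=0 → 0; observed 0. Eliminates g3 inverted output.
Only g3 stuck-at-0 is consistent with every test.

g3 stuck-at-0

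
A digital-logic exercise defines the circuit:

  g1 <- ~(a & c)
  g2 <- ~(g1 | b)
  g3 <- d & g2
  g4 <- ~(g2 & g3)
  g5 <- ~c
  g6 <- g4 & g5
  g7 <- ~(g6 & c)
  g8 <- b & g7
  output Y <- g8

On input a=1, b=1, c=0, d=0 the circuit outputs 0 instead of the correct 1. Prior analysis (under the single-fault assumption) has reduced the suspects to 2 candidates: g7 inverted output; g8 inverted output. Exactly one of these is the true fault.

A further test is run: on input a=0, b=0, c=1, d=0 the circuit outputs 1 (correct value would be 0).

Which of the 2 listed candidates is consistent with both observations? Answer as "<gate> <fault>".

Evaluate each candidate on input a=0, b=0, c=1, d=0:
  g7 inverted output: g1=1, g2=0, g3=0, g4=1, g5=0, g6=0, g7=0 [inverted output], g8=0 → 0 — eliminated
  g8 inverted output: g1=1, g2=0, g3=0, g4=1, g5=0, g6=0, g7=1, g8=1 [inverted output] → 1 — matches
Only g8 inverted output reproduces the observed 1.

g8 inverted output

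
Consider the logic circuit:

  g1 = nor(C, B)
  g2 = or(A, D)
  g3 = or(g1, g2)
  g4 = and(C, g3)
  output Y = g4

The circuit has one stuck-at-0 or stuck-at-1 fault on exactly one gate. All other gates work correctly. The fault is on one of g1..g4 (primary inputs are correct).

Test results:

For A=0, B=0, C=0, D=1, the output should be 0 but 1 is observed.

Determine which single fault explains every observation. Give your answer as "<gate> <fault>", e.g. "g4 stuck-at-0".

g4 stuck-at-1

Fault-free values for test 1 (A=0, B=0, C=0, D=1): g1=1, g2=1, g3=1, g4=0, giving Y=0. Observed 1.
Test 1: faults giving observed 1 are {g4 stuck-at-1}.
Only g4 stuck-at-1 is consistent with every test.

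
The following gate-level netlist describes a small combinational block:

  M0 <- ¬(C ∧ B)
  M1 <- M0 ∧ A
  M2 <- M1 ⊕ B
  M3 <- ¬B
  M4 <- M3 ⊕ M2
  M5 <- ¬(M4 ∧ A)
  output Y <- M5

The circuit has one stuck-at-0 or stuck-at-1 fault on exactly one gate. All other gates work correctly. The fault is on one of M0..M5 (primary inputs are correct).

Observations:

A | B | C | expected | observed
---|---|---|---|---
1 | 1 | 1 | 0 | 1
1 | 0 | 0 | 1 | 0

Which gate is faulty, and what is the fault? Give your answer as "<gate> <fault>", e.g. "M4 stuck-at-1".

Fault-free values for test 1 (A=1, B=1, C=1): M0=0, M1=0, M2=1, M3=0, M4=1, M5=0, giving Y=0. Observed 1.
Test 1: faults giving observed 1 are {M0 stuck-at-1, M1 stuck-at-1, M2 stuck-at-0, M3 stuck-at-1, M4 stuck-at-0, M5 stuck-at-1}.
Test 2 (A=1, B=0, C=0): fault-free M0=1, M1=1, M2=1, M3=1, M4=0, M5=1 → 1; observed 0. Eliminates M0 stuck-at-1, M1 stuck-at-1, M3 stuck-at-1, M4 stuck-at-0, M5 stuck-at-1.
Only M2 stuck-at-0 is consistent with every test.

M2 stuck-at-0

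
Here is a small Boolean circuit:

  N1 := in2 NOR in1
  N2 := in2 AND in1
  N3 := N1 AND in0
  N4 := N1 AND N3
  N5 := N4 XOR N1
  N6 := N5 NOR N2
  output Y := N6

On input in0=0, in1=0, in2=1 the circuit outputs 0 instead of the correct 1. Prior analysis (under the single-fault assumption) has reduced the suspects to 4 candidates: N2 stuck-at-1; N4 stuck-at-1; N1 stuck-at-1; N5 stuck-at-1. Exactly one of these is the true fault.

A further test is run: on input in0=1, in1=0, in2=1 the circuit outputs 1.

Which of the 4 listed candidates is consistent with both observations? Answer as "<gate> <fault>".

N1 stuck-at-1

Evaluate each candidate on input in0=1, in1=0, in2=1:
  N2 stuck-at-1: N1=0, N2=1 [stuck-at-1], N3=0, N4=0, N5=0, N6=0 → 0 — eliminated
  N4 stuck-at-1: N1=0, N2=0, N3=0, N4=1 [stuck-at-1], N5=1, N6=0 → 0 — eliminated
  N1 stuck-at-1: N1=1 [stuck-at-1], N2=0, N3=1, N4=1, N5=0, N6=1 → 1 — matches
  N5 stuck-at-1: N1=0, N2=0, N3=0, N4=0, N5=1 [stuck-at-1], N6=0 → 0 — eliminated
Only N1 stuck-at-1 reproduces the observed 1.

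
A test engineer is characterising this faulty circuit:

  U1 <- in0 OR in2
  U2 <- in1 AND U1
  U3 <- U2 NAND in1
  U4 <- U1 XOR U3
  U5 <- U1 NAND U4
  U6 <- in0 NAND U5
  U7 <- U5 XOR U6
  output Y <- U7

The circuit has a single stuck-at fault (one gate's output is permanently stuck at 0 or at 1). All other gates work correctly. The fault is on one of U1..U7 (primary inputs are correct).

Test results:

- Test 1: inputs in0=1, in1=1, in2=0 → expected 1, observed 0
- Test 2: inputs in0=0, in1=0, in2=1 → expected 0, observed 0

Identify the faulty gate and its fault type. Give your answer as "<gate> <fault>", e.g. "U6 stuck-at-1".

U7 stuck-at-0

Fault-free values for test 1 (in0=1, in1=1, in2=0): U1=1, U2=1, U3=0, U4=1, U5=0, U6=1, U7=1, giving Y=1. Observed 0.
Test 1: faults giving observed 0 are {U6 stuck-at-0, U7 stuck-at-0}.
Test 2 (in0=0, in1=0, in2=1): fault-free U1=1, U2=0, U3=1, U4=0, U5=1, U6=1, U7=0 → 0; observed 0. Eliminates U6 stuck-at-0.
Only U7 stuck-at-0 is consistent with every test.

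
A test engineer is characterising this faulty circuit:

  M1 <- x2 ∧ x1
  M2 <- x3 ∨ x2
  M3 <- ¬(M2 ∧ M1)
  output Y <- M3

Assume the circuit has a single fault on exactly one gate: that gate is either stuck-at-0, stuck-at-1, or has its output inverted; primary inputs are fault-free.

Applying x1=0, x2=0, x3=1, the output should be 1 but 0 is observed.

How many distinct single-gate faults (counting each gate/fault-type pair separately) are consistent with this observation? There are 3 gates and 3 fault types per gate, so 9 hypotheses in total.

4

Fault-free: M1=0, M2=1, M3=1 → 1. Observed 0.
  M1 stuck-at-0: output 1 ✗
  M1 stuck-at-1: output 0 ✓
  M1 inverted output: output 0 ✓
  M2 stuck-at-0: output 1 ✗
  M2 stuck-at-1: output 1 ✗
  M2 inverted output: output 1 ✗
  M3 stuck-at-0: output 0 ✓
  M3 stuck-at-1: output 1 ✗
  M3 inverted output: output 0 ✓
Consistent faults: {M1 stuck-at-1, M1 inverted output, M3 stuck-at-0, M3 inverted output} — 4 in all.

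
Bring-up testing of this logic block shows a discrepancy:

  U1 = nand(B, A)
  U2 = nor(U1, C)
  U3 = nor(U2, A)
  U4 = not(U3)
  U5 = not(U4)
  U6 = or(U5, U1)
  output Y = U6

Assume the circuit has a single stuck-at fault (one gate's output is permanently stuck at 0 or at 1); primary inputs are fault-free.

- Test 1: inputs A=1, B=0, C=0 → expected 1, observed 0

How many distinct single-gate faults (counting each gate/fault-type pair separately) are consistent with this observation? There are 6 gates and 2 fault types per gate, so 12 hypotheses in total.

Fault-free: U1=1, U2=0, U3=0, U4=1, U5=0, U6=1 → 1. Observed 0.
  U1 stuck-at-0: output 0 ✓
  U1 stuck-at-1: output 1 ✗
  U2 stuck-at-0: output 1 ✗
  U2 stuck-at-1: output 1 ✗
  U3 stuck-at-0: output 1 ✗
  U3 stuck-at-1: output 1 ✗
  U4 stuck-at-0: output 1 ✗
  U4 stuck-at-1: output 1 ✗
  U5 stuck-at-0: output 1 ✗
  U5 stuck-at-1: output 1 ✗
  U6 stuck-at-0: output 0 ✓
  U6 stuck-at-1: output 1 ✗
Consistent faults: {U1 stuck-at-0, U6 stuck-at-0} — 2 in all.

2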